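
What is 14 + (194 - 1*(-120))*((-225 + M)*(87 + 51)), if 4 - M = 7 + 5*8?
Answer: -11612962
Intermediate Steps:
M = -43 (M = 4 - (7 + 5*8) = 4 - (7 + 40) = 4 - 1*47 = 4 - 47 = -43)
14 + (194 - 1*(-120))*((-225 + M)*(87 + 51)) = 14 + (194 - 1*(-120))*((-225 - 43)*(87 + 51)) = 14 + (194 + 120)*(-268*138) = 14 + 314*(-36984) = 14 - 11612976 = -11612962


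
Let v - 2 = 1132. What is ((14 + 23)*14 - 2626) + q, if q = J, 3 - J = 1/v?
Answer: -2387071/1134 ≈ -2105.0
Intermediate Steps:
v = 1134 (v = 2 + 1132 = 1134)
J = 3401/1134 (J = 3 - 1/1134 = 3401/1134 ≈ 2.9991)
q = 3401/1134 ≈ 2.9991
((14 + 23)*14 - 2626) + q = ((14 + 23)*14 - 2626) + 3401/1134 = (37*14 - 2626) + 3401/1134 = (518 - 2626) + 3401/1134 = -2108 + 3401/1134 = -2387071/1134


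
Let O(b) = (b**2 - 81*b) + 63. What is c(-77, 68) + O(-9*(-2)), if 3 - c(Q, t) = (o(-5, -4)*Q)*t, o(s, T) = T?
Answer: -22012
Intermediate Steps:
c(Q, t) = 3 + 4*Q*t (c(Q, t) = 3 - (-4*Q)*t = 3 - (-4)*Q*t = 3 + 4*Q*t)
O(b) = 63 + b**2 - 81*b
c(-77, 68) + O(-9*(-2)) = (3 + 4*(-77)*68) + (63 + (-9*(-2))**2 - (-729)*(-2)) = (3 - 20944) + (63 + 18**2 - 81*18) = -20941 + (63 + 324 - 1458) = -20941 - 1071 = -22012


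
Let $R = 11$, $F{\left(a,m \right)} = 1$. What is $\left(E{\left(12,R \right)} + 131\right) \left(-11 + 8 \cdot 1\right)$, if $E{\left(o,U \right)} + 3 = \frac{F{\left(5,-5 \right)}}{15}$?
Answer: $- \frac{1921}{5} \approx -384.2$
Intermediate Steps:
$E{\left(o,U \right)} = - \frac{44}{15}$ ($E{\left(o,U \right)} = -3 + 1 \cdot \frac{1}{15} = -3 + \frac{1}{15} = - \frac{44}{15}$)
$\left(E{\left(12,R \right)} + 131\right) \left(-11 + 8 \cdot 1\right) = \left(- \frac{44}{15} + 131\right) \left(-11 + 8 \cdot 1\right) = \frac{1921 \left(-11 + 8\right)}{15} = \frac{1921}{15} \left(-3\right) = - \frac{1921}{5}$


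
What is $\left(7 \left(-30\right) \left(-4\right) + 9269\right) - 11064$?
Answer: $-955$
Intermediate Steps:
$\left(7 \left(-30\right) \left(-4\right) + 9269\right) - 11064 = \left(\left(-210\right) \left(-4\right) + 9269\right) - 11064 = \left(840 + 9269\right) - 11064 = 10109 - 11064 = -955$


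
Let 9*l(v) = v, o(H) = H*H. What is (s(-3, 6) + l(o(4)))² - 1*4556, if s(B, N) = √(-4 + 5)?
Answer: -368411/81 ≈ -4548.3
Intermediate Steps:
s(B, N) = 1 (s(B, N) = √1 = 1)
o(H) = H²
l(v) = v/9
(s(-3, 6) + l(o(4)))² - 1*4556 = (1 + (⅑)*4²)² - 1*4556 = (1 + (⅑)*16)² - 4556 = (1 + 16/9)² - 4556 = (25/9)² - 4556 = 625/81 - 4556 = -368411/81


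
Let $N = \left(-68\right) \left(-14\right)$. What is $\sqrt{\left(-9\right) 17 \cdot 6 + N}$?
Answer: $\sqrt{34} \approx 5.8309$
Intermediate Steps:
$N = 952$
$\sqrt{\left(-9\right) 17 \cdot 6 + N} = \sqrt{\left(-9\right) 17 \cdot 6 + 952} = \sqrt{\left(-153\right) 6 + 952} = \sqrt{-918 + 952} = \sqrt{34}$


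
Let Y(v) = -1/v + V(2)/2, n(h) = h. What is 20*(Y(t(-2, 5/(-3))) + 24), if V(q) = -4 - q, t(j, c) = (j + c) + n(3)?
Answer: 450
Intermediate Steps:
t(j, c) = 3 + c + j (t(j, c) = (j + c) + 3 = (c + j) + 3 = 3 + c + j)
Y(v) = -3 - 1/v (Y(v) = -1/v + (-4 - 1*2)/2 = -1/v + (-4 - 2)*(1/2) = -1/v - 6*1/2 = -1/v - 3 = -3 - 1/v)
20*(Y(t(-2, 5/(-3))) + 24) = 20*((-3 - 1/(3 + 5/(-3) - 2)) + 24) = 20*((-3 - 1/(3 + 5*(-1/3) - 2)) + 24) = 20*((-3 - 1/(3 - 5/3 - 2)) + 24) = 20*((-3 - 1/(-2/3)) + 24) = 20*((-3 - 1*(-3/2)) + 24) = 20*((-3 + 3/2) + 24) = 20*(-3/2 + 24) = 20*(45/2) = 450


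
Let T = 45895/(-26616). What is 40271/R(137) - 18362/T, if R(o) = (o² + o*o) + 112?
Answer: 3680453777269/345589350 ≈ 10650.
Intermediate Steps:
T = -45895/26616 (T = 45895*(-1/26616) = -45895/26616 ≈ -1.7243)
R(o) = 112 + 2*o² (R(o) = (o² + o²) + 112 = 2*o² + 112 = 112 + 2*o²)
40271/R(137) - 18362/T = 40271/(112 + 2*137²) - 18362/(-45895/26616) = 40271/(112 + 2*18769) - 18362*(-26616/45895) = 40271/(112 + 37538) + 488722992/45895 = 40271/37650 + 488722992/45895 = 3680453777269/345589350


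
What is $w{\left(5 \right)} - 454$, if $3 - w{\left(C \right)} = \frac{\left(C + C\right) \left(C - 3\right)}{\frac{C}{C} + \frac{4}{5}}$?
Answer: $- \frac{4159}{9} \approx -462.11$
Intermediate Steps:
$w{\left(C \right)} = 3 - \frac{10 C \left(-3 + C\right)}{9}$ ($w{\left(C \right)} = 3 - \frac{\left(C + C\right) \left(C - 3\right)}{\frac{C}{C} + \frac{4}{5}} = 3 - \frac{2 C \left(-3 + C\right)}{1 + 4 \cdot \frac{1}{5}} = 3 - \frac{2 C \left(-3 + C\right)}{1 + \frac{4}{5}} = 3 - \frac{2 C \left(-3 + C\right)}{\frac{9}{5}} = 3 - 2 C \left(-3 + C\right) \frac{5}{9} = 3 - \frac{10 C \left(-3 + C\right)}{9}$)
$w{\left(5 \right)} - 454 = \left(3 - \frac{10 \cdot 5^{2}}{9} + \frac{10}{3} \cdot 5\right) - 454 = \left(3 - \frac{250}{9} + \frac{50}{3}\right) - 454 = - \frac{73}{9} - 454 = - \frac{4159}{9}$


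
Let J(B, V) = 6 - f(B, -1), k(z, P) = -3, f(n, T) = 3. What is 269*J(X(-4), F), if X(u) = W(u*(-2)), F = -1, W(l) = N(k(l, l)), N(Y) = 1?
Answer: 807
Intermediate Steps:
W(l) = 1
X(u) = 1
J(B, V) = 3 (J(B, V) = 6 - 1*3 = 6 - 3 = 3)
269*J(X(-4), F) = 269*3 = 807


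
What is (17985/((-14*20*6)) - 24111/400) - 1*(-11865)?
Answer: 2063953/175 ≈ 11794.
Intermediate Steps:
(17985/((-14*20*6)) - 24111/400) - 1*(-11865) = (17985/((-280*6)) - 24111*1/400) + 11865 = (17985/(-1680) - 24111/400) + 11865 = (17985*(-1/1680) - 24111/400) + 11865 = (-1199/112 - 24111/400) + 11865 = -12422/175 + 11865 = 2063953/175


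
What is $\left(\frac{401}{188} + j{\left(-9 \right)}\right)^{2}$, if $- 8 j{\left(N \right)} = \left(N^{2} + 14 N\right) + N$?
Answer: $\frac{697225}{8836} \approx 78.907$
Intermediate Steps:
$j{\left(N \right)} = - \frac{15 N}{8} - \frac{N^{2}}{8}$ ($j{\left(N \right)} = - \frac{\left(N^{2} + 14 N\right) + N}{8} = - \frac{N^{2} + 15 N}{8} = - \frac{15 N}{8} - \frac{N^{2}}{8}$)
$\left(\frac{401}{188} + j{\left(-9 \right)}\right)^{2} = \left(\frac{401}{188} - - \frac{9 \left(15 - 9\right)}{8}\right)^{2} = \left(401 \cdot \frac{1}{188} - \left(- \frac{9}{8}\right) 6\right)^{2} = \left(\frac{401}{188} + \frac{27}{4}\right)^{2} = \left(\frac{835}{94}\right)^{2} = \frac{697225}{8836}$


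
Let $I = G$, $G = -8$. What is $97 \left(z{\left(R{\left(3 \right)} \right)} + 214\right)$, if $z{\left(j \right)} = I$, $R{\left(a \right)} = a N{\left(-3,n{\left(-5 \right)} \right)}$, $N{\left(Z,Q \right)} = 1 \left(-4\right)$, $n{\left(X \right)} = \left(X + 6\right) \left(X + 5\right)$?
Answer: $19982$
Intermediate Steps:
$n{\left(X \right)} = \left(5 + X\right) \left(6 + X\right)$ ($n{\left(X \right)} = \left(6 + X\right) \left(5 + X\right) = \left(5 + X\right) \left(6 + X\right)$)
$N{\left(Z,Q \right)} = -4$
$R{\left(a \right)} = - 4 a$ ($R{\left(a \right)} = a \left(-4\right) = - 4 a$)
$I = -8$
$z{\left(j \right)} = -8$
$97 \left(z{\left(R{\left(3 \right)} \right)} + 214\right) = 97 \left(-8 + 214\right) = 97 \cdot 206 = 19982$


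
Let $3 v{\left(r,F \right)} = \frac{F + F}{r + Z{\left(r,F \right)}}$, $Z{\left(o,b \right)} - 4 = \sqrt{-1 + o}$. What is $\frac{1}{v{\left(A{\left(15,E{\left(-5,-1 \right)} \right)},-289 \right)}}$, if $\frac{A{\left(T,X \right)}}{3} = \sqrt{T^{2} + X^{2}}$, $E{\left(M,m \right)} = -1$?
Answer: $- \frac{6}{289} - \frac{9 \sqrt{226}}{578} - \frac{3 \sqrt{-1 + 3 \sqrt{226}}}{578} \approx -0.28931$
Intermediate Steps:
$Z{\left(o,b \right)} = 4 + \sqrt{-1 + o}$
$A{\left(T,X \right)} = 3 \sqrt{T^{2} + X^{2}}$
$v{\left(r,F \right)} = \frac{2 F}{3 \left(4 + r + \sqrt{-1 + r}\right)}$ ($v{\left(r,F \right)} = \frac{\left(F + F\right) \frac{1}{r + \left(4 + \sqrt{-1 + r}\right)}}{3} = \frac{2 F \frac{1}{4 + r + \sqrt{-1 + r}}}{3} = \frac{2 F}{3 \left(4 + r + \sqrt{-1 + r}\right)}$)
$\frac{1}{v{\left(A{\left(15,E{\left(-5,-1 \right)} \right)},-289 \right)}} = \frac{1}{\frac{2}{3} \left(-289\right) \frac{1}{4 + 3 \sqrt{15^{2} + \left(-1\right)^{2}} + \sqrt{-1 + 3 \sqrt{15^{2} + \left(-1\right)^{2}}}}} = \frac{1}{\frac{2}{3} \left(-289\right) \frac{1}{4 + 3 \sqrt{225 + 1} + \sqrt{-1 + 3 \sqrt{225 + 1}}}} = \frac{1}{\frac{2}{3} \left(-289\right) \frac{1}{4 + 3 \sqrt{226} + \sqrt{-1 + 3 \sqrt{226}}}} = \frac{1}{\frac{2}{3} \left(-289\right) \frac{1}{4 + \sqrt{-1 + 3 \sqrt{226}} + 3 \sqrt{226}}} = \frac{1}{\left(- \frac{578}{3}\right) \frac{1}{4 + \sqrt{-1 + 3 \sqrt{226}} + 3 \sqrt{226}}} = - \frac{6}{289} - \frac{9 \sqrt{226}}{578} - \frac{3 \sqrt{-1 + 3 \sqrt{226}}}{578}$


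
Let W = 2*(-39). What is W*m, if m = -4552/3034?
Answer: 177528/1517 ≈ 117.03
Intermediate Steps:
m = -2276/1517 (m = -4552*1/3034 = -2276/1517 ≈ -1.5003)
W = -78
W*m = -78*(-2276/1517) = 177528/1517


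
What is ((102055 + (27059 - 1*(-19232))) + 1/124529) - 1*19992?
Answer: 15983795267/124529 ≈ 1.2835e+5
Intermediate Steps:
((102055 + (27059 - 1*(-19232))) + 1/124529) - 1*19992 = ((102055 + (27059 + 19232)) + 1/124529) - 19992 = ((102055 + 46291) + 1/124529) - 19992 = (148346 + 1/124529) - 19992 = 18473379035/124529 - 19992 = 15983795267/124529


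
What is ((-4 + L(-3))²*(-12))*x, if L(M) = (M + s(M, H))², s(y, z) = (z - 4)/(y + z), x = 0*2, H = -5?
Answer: 0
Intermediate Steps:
x = 0
s(y, z) = (-4 + z)/(y + z)
L(M) = (M - 9/(-5 + M))² (L(M) = (M + (-4 - 5)/(M - 5))² = (M - 9/(-5 + M))²)
((-4 + L(-3))²*(-12))*x = ((-4 + (-3 - 9/(-5 - 3))²)²*(-12))*0 = ((-4 + (-3 - 9/(-8))²)²*(-12))*0 = ((-4 + (-3 - 9*(-⅛))²)²*(-12))*0 = ((-4 + (-3 + 9/8)²)²*(-12))*0 = ((-4 + (-15/8)²)²*(-12))*0 = ((-4 + 225/64)²*(-12))*0 = ((-31/64)²*(-12))*0 = ((961/4096)*(-12))*0 = -2883/1024*0 = 0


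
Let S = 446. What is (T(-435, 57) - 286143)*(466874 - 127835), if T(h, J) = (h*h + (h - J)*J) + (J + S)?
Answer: -42196454901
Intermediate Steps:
T(h, J) = 446 + J + h² + J*(h - J) (T(h, J) = (h*h + (h - J)*J) + (J + 446) = (h² + J*(h - J)) + (446 + J) = 446 + J + h² + J*(h - J))
(T(-435, 57) - 286143)*(466874 - 127835) = ((446 + 57 + (-435)² - 1*57² + 57*(-435)) - 286143)*(466874 - 127835) = ((446 + 57 + 189225 - 1*3249 - 24795) - 286143)*339039 = ((446 + 57 + 189225 - 3249 - 24795) - 286143)*339039 = (161684 - 286143)*339039 = -124459*339039 = -42196454901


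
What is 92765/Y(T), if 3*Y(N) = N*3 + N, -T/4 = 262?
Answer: -278295/4192 ≈ -66.387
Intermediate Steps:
T = -1048 (T = -4*262 = -1048)
Y(N) = 4*N/3 (Y(N) = (N*3 + N)/3 = (3*N + N)/3 = (4*N)/3 = 4*N/3)
92765/Y(T) = 92765/(((4/3)*(-1048))) = 92765/(-4192/3) = 92765*(-3/4192) = -278295/4192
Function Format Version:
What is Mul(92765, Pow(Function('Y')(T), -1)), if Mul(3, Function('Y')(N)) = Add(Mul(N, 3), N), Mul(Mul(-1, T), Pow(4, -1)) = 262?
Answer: Rational(-278295, 4192) ≈ -66.387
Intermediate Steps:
T = -1048 (T = Mul(-4, 262) = -1048)
Function('Y')(N) = Mul(Rational(4, 3), N) (Function('Y')(N) = Mul(Rational(1, 3), Add(Mul(N, 3), N)) = Mul(Rational(1, 3), Add(Mul(3, N), N)) = Mul(Rational(1, 3), Mul(4, N)) = Mul(Rational(4, 3), N))
Mul(92765, Pow(Function('Y')(T), -1)) = Mul(92765, Pow(Mul(Rational(4, 3), -1048), -1)) = Mul(92765, Pow(Rational(-4192, 3), -1)) = Mul(92765, Rational(-3, 4192)) = Rational(-278295, 4192)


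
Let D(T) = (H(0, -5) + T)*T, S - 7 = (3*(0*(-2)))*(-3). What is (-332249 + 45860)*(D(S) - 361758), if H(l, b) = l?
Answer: 103589478801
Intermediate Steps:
S = 7 (S = 7 + (3*(0*(-2)))*(-3) = 7 + (3*0)*(-3) = 7 + 0*(-3) = 7 + 0 = 7)
D(T) = T**2 (D(T) = (0 + T)*T = T*T = T**2)
(-332249 + 45860)*(D(S) - 361758) = (-332249 + 45860)*(7**2 - 361758) = -286389*(49 - 361758) = -286389*(-361709) = 103589478801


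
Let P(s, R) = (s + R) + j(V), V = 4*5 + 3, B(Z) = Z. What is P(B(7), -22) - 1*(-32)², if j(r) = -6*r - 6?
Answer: -1183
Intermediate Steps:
V = 23 (V = 20 + 3 = 23)
j(r) = -6 - 6*r
P(s, R) = -144 + R + s (P(s, R) = (s + R) + (-6 - 6*23) = (R + s) + (-6 - 138) = (R + s) - 144 = -144 + R + s)
P(B(7), -22) - 1*(-32)² = (-144 - 22 + 7) - 1*(-32)² = -159 - 1*1024 = -159 - 1024 = -1183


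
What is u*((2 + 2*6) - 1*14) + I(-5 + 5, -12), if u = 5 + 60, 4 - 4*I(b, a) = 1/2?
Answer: 7/8 ≈ 0.87500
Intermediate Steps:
I(b, a) = 7/8 (I(b, a) = 1 - ¼/2 = 1 - ¼*½ = 1 - ⅛ = 7/8)
u = 65
u*((2 + 2*6) - 1*14) + I(-5 + 5, -12) = 65*((2 + 2*6) - 1*14) + 7/8 = 65*((2 + 12) - 14) + 7/8 = 65*(14 - 14) + 7/8 = 65*0 + 7/8 = 0 + 7/8 = 7/8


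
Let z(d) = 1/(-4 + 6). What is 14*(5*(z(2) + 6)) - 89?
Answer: 366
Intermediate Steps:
z(d) = ½ (z(d) = 1/2 = ½)
14*(5*(z(2) + 6)) - 89 = 14*(5*(½ + 6)) - 89 = 14*(5*(13/2)) - 89 = 14*(65/2) - 89 = 455 - 89 = 366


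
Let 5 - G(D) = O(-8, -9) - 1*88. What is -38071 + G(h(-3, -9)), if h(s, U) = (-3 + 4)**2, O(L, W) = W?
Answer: -37969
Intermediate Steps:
h(s, U) = 1 (h(s, U) = 1**2 = 1)
G(D) = 102 (G(D) = 5 - (-9 - 1*88) = 5 - (-9 - 88) = 5 - 1*(-97) = 5 + 97 = 102)
-38071 + G(h(-3, -9)) = -38071 + 102 = -37969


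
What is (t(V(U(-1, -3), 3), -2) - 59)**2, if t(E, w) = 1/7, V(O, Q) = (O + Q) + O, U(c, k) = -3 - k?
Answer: 169744/49 ≈ 3464.2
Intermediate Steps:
V(O, Q) = Q + 2*O
t(E, w) = 1/7
(t(V(U(-1, -3), 3), -2) - 59)**2 = (1/7 - 59)**2 = (-412/7)**2 = 169744/49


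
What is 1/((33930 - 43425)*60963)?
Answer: -1/578843685 ≈ -1.7276e-9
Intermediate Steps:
1/((33930 - 43425)*60963) = (1/60963)/(-9495) = -1/9495*1/60963 = -1/578843685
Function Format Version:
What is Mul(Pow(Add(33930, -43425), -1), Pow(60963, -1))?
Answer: Rational(-1, 578843685) ≈ -1.7276e-9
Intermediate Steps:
Mul(Pow(Add(33930, -43425), -1), Pow(60963, -1)) = Mul(Pow(-9495, -1), Rational(1, 60963)) = Mul(Rational(-1, 9495), Rational(1, 60963)) = Rational(-1, 578843685)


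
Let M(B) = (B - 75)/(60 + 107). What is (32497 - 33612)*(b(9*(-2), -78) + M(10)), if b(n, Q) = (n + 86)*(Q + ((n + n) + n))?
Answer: 1671448555/167 ≈ 1.0009e+7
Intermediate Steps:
b(n, Q) = (86 + n)*(Q + 3*n) (b(n, Q) = (86 + n)*(Q + (2*n + n)) = (86 + n)*(Q + 3*n))
M(B) = -75/167 + B/167 (M(B) = (-75 + B)/167 = (-75 + B)*(1/167) = -75/167 + B/167)
(32497 - 33612)*(b(9*(-2), -78) + M(10)) = (32497 - 33612)*((3*(9*(-2))² + 86*(-78) + 258*(9*(-2)) - 702*(-2)) + (-75/167 + (1/167)*10)) = -1115*((3*(-18)² - 6708 + 258*(-18) - 78*(-18)) + (-75/167 + 10/167)) = -1115*((3*324 - 6708 - 4644 + 1404) - 65/167) = -1115*((972 - 6708 - 4644 + 1404) - 65/167) = -1115*(-8976 - 65/167) = -1115*(-1499057/167) = 1671448555/167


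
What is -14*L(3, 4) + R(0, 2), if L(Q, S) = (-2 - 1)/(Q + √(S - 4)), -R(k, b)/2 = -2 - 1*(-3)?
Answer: 12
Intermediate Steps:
R(k, b) = -2 (R(k, b) = -2*(-2 - 1*(-3)) = -2*(-2 + 3) = -2*1 = -2)
L(Q, S) = -3/(Q + √(-4 + S))
-14*L(3, 4) + R(0, 2) = -(-42)/(3 + √(-4 + 4)) - 2 = -(-42)/(3 + √0) - 2 = -(-42)/(3 + 0) - 2 = -(-42)/3 - 2 = -14*(-1) - 2 = 14 - 2 = 12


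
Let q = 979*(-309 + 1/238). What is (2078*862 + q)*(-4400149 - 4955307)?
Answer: -1657401026294112/119 ≈ -1.3928e+13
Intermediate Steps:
q = -71996639/238 (q = 979*(-309 + 1/238) = 979*(-73541/238) = -71996639/238 ≈ -3.0251e+5)
(2078*862 + q)*(-4400149 - 4955307) = (2078*862 - 71996639/238)*(-4400149 - 4955307) = (1791236 - 71996639/238)*(-9355456) = (354317529/238)*(-9355456) = -1657401026294112/119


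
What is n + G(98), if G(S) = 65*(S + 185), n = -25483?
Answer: -7088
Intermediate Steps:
G(S) = 12025 + 65*S (G(S) = 65*(185 + S) = 12025 + 65*S)
n + G(98) = -25483 + (12025 + 65*98) = -25483 + (12025 + 6370) = -25483 + 18395 = -7088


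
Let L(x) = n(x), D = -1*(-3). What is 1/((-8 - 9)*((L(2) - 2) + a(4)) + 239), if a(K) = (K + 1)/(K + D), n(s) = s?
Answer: 7/1588 ≈ 0.0044081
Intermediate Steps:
D = 3
L(x) = x
a(K) = (1 + K)/(3 + K) (a(K) = (K + 1)/(K + 3) = (1 + K)/(3 + K))
1/((-8 - 9)*((L(2) - 2) + a(4)) + 239) = 1/((-8 - 9)*((2 - 2) + (1 + 4)/(3 + 4)) + 239) = 1/(-17*(0 + 5/7) + 239) = 1/(-17*5/7 + 239) = 1/(-85/7 + 239) = 1/(1588/7) = 7/1588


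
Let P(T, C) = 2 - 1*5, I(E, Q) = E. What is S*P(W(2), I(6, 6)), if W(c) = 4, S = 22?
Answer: -66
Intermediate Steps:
P(T, C) = -3 (P(T, C) = 2 - 5 = -3)
S*P(W(2), I(6, 6)) = 22*(-3) = -66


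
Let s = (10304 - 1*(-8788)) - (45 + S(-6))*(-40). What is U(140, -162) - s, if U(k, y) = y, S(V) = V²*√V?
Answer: -21054 - 1440*I*√6 ≈ -21054.0 - 3527.3*I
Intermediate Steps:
S(V) = V^(5/2)
s = 20892 + 1440*I*√6 (s = (10304 - 1*(-8788)) - (45 + (-6)^(5/2))*(-40) = (10304 + 8788) - (45 + 36*I*√6)*(-40) = 19092 - (-1800 - 1440*I*√6) = 19092 + (1800 + 1440*I*√6) = 20892 + 1440*I*√6 ≈ 20892.0 + 3527.3*I)
U(140, -162) - s = -162 - (20892 + 1440*I*√6) = -162 + (-20892 - 1440*I*√6) = -21054 - 1440*I*√6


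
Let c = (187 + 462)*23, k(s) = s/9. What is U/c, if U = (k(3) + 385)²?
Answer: 1336336/134343 ≈ 9.9472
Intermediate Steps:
k(s) = s/9 (k(s) = s*(⅑) = s/9)
c = 14927 (c = 649*23 = 14927)
U = 1336336/9 (U = ((⅑)*3 + 385)² = (⅓ + 385)² = (1156/3)² = 1336336/9 ≈ 1.4848e+5)
U/c = (1336336/9)/14927 = (1336336/9)*(1/14927) = 1336336/134343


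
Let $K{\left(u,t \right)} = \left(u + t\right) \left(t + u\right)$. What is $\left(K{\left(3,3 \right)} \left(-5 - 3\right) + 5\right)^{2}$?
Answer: $80089$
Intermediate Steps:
$K{\left(u,t \right)} = \left(t + u\right)^{2}$ ($K{\left(u,t \right)} = \left(t + u\right) \left(t + u\right) = \left(t + u\right)^{2}$)
$\left(K{\left(3,3 \right)} \left(-5 - 3\right) + 5\right)^{2} = \left(\left(3 + 3\right)^{2} \left(-5 - 3\right) + 5\right)^{2} = \left(6^{2} \left(-8\right) + 5\right)^{2} = \left(36 \left(-8\right) + 5\right)^{2} = \left(-288 + 5\right)^{2} = \left(-283\right)^{2} = 80089$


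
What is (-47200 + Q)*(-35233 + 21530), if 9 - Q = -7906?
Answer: 538322355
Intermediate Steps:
Q = 7915 (Q = 9 - 1*(-7906) = 9 + 7906 = 7915)
(-47200 + Q)*(-35233 + 21530) = (-47200 + 7915)*(-35233 + 21530) = -39285*(-13703) = 538322355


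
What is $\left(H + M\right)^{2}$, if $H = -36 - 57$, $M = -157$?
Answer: $62500$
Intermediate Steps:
$H = -93$
$\left(H + M\right)^{2} = \left(-93 - 157\right)^{2} = \left(-250\right)^{2} = 62500$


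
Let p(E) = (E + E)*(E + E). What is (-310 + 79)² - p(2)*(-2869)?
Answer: 99265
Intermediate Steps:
p(E) = 4*E² (p(E) = (2*E)*(2*E) = 4*E²)
(-310 + 79)² - p(2)*(-2869) = (-310 + 79)² - 4*2²*(-2869) = (-231)² - 4*4*(-2869) = 53361 - 16*(-2869) = 53361 - 1*(-45904) = 53361 + 45904 = 99265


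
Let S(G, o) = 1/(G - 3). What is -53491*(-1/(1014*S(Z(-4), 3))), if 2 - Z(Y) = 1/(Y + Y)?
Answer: -374437/8112 ≈ -46.158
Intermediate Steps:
Z(Y) = 2 - 1/(2*Y) (Z(Y) = 2 - 1/(Y + Y) = 2 - 1/(2*Y))
S(G, o) = 1/(-3 + G)
-53491*(-1/(1014*S(Z(-4), 3))) = -53491/(-26/(-3 + (2 - ½/(-4)))*39) = -53491/(-26/(-3 + (2 - ½*(-¼)))*39) = -53491/(-26/(-3 + (2 + ⅛))*39) = -53491/(-26/(-3 + 17/8)*39) = -53491/(-26/(-7/8)*39) = -53491/(-26*(-8/7)*39) = -53491/((208/7)*39) = -53491/8112/7 = -53491*7/8112 = -374437/8112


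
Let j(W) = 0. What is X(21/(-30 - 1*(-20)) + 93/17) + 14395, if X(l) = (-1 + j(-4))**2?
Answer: 14396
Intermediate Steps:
X(l) = 1 (X(l) = (-1 + 0)**2 = (-1)**2 = 1)
X(21/(-30 - 1*(-20)) + 93/17) + 14395 = 1 + 14395 = 14396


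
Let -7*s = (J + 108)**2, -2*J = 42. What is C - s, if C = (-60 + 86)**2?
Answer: 12301/7 ≈ 1757.3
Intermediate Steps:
J = -21 (J = -1/2*42 = -21)
s = -7569/7 (s = -(-21 + 108)**2/7 = -1/7*87**2 = -1/7*7569 = -7569/7 ≈ -1081.3)
C = 676 (C = 26**2 = 676)
C - s = 676 - 1*(-7569/7) = 676 + 7569/7 = 12301/7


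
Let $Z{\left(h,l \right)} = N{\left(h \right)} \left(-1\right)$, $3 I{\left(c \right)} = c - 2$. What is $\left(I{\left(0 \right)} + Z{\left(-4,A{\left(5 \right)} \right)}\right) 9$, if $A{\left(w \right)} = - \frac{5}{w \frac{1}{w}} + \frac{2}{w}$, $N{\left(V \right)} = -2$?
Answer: $12$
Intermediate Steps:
$A{\left(w \right)} = -5 + \frac{2}{w}$ ($A{\left(w \right)} = - \frac{5}{1} + \frac{2}{w} = \left(-5\right) 1 + \frac{2}{w} = -5 + \frac{2}{w}$)
$I{\left(c \right)} = - \frac{2}{3} + \frac{c}{3}$ ($I{\left(c \right)} = \frac{c - 2}{3} = \frac{-2 + c}{3} = - \frac{2}{3} + \frac{c}{3}$)
$Z{\left(h,l \right)} = 2$ ($Z{\left(h,l \right)} = \left(-2\right) \left(-1\right) = 2$)
$\left(I{\left(0 \right)} + Z{\left(-4,A{\left(5 \right)} \right)}\right) 9 = \left(\left(- \frac{2}{3} + \frac{1}{3} \cdot 0\right) + 2\right) 9 = \left(\left(- \frac{2}{3} + 0\right) + 2\right) 9 = \left(- \frac{2}{3} + 2\right) 9 = \frac{4}{3} \cdot 9 = 12$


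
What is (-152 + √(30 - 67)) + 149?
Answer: -3 + I*√37 ≈ -3.0 + 6.0828*I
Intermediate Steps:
(-152 + √(30 - 67)) + 149 = (-152 + √(-37)) + 149 = (-152 + I*√37) + 149 = -3 + I*√37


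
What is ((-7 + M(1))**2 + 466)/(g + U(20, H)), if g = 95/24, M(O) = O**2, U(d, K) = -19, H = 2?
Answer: -12048/361 ≈ -33.374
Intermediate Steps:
g = 95/24 (g = 95*(1/24) = 95/24 ≈ 3.9583)
((-7 + M(1))**2 + 466)/(g + U(20, H)) = ((-7 + 1**2)**2 + 466)/(95/24 - 19) = ((-7 + 1)**2 + 466)/(-361/24) = ((-6)**2 + 466)*(-24/361) = (36 + 466)*(-24/361) = 502*(-24/361) = -12048/361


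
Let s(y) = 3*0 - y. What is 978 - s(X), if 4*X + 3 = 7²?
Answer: 1979/2 ≈ 989.50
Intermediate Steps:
X = 23/2 (X = -¾ + (¼)*7² = -¾ + (¼)*49 = -¾ + 49/4 = 23/2 ≈ 11.500)
s(y) = -y (s(y) = 0 - y = -y)
978 - s(X) = 978 - (-1)*23/2 = 978 - 1*(-23/2) = 978 + 23/2 = 1979/2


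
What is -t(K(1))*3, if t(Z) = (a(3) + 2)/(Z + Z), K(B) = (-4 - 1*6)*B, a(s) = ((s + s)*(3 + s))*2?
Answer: 111/10 ≈ 11.100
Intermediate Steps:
a(s) = 4*s*(3 + s) (a(s) = ((2*s)*(3 + s))*2 = (2*s*(3 + s))*2 = 4*s*(3 + s))
K(B) = -10*B (K(B) = (-4 - 6)*B = -10*B)
t(Z) = 37/Z (t(Z) = (4*3*(3 + 3) + 2)/(Z + Z) = (4*3*6 + 2)/((2*Z)) = (72 + 2)*(1/(2*Z)) = 74*(1/(2*Z)) = 37/Z)
-t(K(1))*3 = -37/((-10*1))*3 = -37/(-10)*3 = -37*(-1)/10*3 = -1*(-37/10)*3 = (37/10)*3 = 111/10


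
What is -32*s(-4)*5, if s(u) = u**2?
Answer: -2560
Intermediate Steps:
-32*s(-4)*5 = -32*(-4)**2*5 = -32*16*5 = -512*5 = -2560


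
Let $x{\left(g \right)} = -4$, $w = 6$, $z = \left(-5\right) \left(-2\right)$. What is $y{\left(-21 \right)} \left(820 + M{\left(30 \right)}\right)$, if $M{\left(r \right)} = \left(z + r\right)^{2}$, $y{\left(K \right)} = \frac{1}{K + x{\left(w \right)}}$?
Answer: $- \frac{484}{5} \approx -96.8$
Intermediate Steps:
$z = 10$
$y{\left(K \right)} = \frac{1}{-4 + K}$ ($y{\left(K \right)} = \frac{1}{K - 4} = \frac{1}{-4 + K}$)
$M{\left(r \right)} = \left(10 + r\right)^{2}$
$y{\left(-21 \right)} \left(820 + M{\left(30 \right)}\right) = \frac{820 + \left(10 + 30\right)^{2}}{-4 - 21} = \frac{820 + 40^{2}}{-25} = - \frac{820 + 1600}{25} = \left(- \frac{1}{25}\right) 2420 = - \frac{484}{5}$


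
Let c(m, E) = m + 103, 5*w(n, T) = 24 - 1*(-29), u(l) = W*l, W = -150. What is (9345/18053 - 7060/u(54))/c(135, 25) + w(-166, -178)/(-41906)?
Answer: 29086576093/5208702288930 ≈ 0.0055842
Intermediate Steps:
u(l) = -150*l
w(n, T) = 53/5 (w(n, T) = (24 - 1*(-29))/5 = (24 + 29)/5 = (1/5)*53 = 53/5)
c(m, E) = 103 + m
(9345/18053 - 7060/u(54))/c(135, 25) + w(-166, -178)/(-41906) = (9345/18053 - 7060/((-150*54)))/(103 + 135) + (53/5)/(-41906) = (9345*(1/18053) - 7060/(-8100))/238 + (53/5)*(-1/41906) = (1335/2579 - 7060*(-1/8100))*(1/238) - 53/209530 = (1335/2579 + 353/405)*(1/238) - 53/209530 = (1451062/1044495)*(1/238) - 53/209530 = 725531/124294905 - 53/209530 = 29086576093/5208702288930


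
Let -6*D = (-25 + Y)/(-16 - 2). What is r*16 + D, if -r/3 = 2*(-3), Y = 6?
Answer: 31085/108 ≈ 287.82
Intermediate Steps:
r = 18 (r = -6*(-3) = -3*(-6) = 18)
D = -19/108 (D = -(-25 + 6)/(6*(-16 - 2)) = -(-19)/(6*(-18)) = -(-19)*(-1)/(6*18) = -⅙*19/18 = -19/108 ≈ -0.17593)
r*16 + D = 18*16 - 19/108 = 288 - 19/108 = 31085/108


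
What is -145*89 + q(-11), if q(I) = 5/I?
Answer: -141960/11 ≈ -12905.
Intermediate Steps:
-145*89 + q(-11) = -145*89 + 5/(-11) = -12905 + 5*(-1/11) = -12905 - 5/11 = -141960/11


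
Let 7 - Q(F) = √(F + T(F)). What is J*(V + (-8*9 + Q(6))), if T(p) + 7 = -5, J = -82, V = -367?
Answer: 35424 + 82*I*√6 ≈ 35424.0 + 200.86*I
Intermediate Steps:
T(p) = -12 (T(p) = -7 - 5 = -12)
Q(F) = 7 - √(-12 + F) (Q(F) = 7 - √(F - 12) = 7 - √(-12 + F))
J*(V + (-8*9 + Q(6))) = -82*(-367 + (-8*9 + (7 - √(-12 + 6)))) = -82*(-367 + (-72 + (7 - √(-6)))) = -82*(-367 + (-72 + (7 - I*√6))) = -82*(-367 + (-65 - I*√6)) = -82*(-432 - I*√6) = 35424 + 82*I*√6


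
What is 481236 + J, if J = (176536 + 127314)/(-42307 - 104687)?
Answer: 35369250367/73497 ≈ 4.8123e+5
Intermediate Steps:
J = -151925/73497 (J = 303850/(-146994) = 303850*(-1/146994) = -151925/73497 ≈ -2.0671)
481236 + J = 481236 - 151925/73497 = 35369250367/73497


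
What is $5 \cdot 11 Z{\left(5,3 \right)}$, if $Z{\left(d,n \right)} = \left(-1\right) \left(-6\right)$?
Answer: $330$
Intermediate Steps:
$Z{\left(d,n \right)} = 6$
$5 \cdot 11 Z{\left(5,3 \right)} = 5 \cdot 11 \cdot 6 = 55 \cdot 6 = 330$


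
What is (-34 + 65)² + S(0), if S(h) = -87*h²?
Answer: 961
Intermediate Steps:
(-34 + 65)² + S(0) = (-34 + 65)² - 87*0² = 31² - 87*0 = 961 + 0 = 961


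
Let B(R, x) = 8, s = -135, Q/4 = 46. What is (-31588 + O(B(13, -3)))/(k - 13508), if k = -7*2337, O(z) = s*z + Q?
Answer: 32484/29867 ≈ 1.0876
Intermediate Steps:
Q = 184 (Q = 4*46 = 184)
O(z) = 184 - 135*z (O(z) = -135*z + 184 = 184 - 135*z)
k = -16359
(-31588 + O(B(13, -3)))/(k - 13508) = (-31588 + (184 - 135*8))/(-16359 - 13508) = (-31588 + (184 - 1080))/(-29867) = (-31588 - 896)*(-1/29867) = -32484*(-1/29867) = 32484/29867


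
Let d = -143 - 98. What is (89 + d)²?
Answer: 23104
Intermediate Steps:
d = -241
(89 + d)² = (89 - 241)² = (-152)² = 23104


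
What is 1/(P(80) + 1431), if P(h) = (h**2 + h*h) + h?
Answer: 1/14311 ≈ 6.9876e-5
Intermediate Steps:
P(h) = h + 2*h**2 (P(h) = (h**2 + h**2) + h = 2*h**2 + h = h + 2*h**2)
1/(P(80) + 1431) = 1/(80*(1 + 2*80) + 1431) = 1/(80*(1 + 160) + 1431) = 1/(80*161 + 1431) = 1/(12880 + 1431) = 1/14311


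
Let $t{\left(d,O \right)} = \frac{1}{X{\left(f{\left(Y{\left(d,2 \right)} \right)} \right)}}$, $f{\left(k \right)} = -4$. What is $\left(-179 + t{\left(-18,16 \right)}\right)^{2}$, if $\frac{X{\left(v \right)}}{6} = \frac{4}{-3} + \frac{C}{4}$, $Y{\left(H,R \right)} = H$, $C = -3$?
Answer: $\frac{20043529}{625} \approx 32070.0$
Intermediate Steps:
$X{\left(v \right)} = - \frac{25}{2}$ ($X{\left(v \right)} = 6 \left(\frac{4}{-3} - \frac{3}{4}\right) = 6 \left(4 \left(- \frac{1}{3}\right) - \frac{3}{4}\right) = 6 \left(- \frac{4}{3} - \frac{3}{4}\right) = 6 \left(- \frac{25}{12}\right) = - \frac{25}{2}$)
$t{\left(d,O \right)} = - \frac{2}{25}$ ($t{\left(d,O \right)} = \frac{1}{- \frac{25}{2}} = - \frac{2}{25}$)
$\left(-179 + t{\left(-18,16 \right)}\right)^{2} = \left(-179 - \frac{2}{25}\right)^{2} = \left(- \frac{4477}{25}\right)^{2} = \frac{20043529}{625}$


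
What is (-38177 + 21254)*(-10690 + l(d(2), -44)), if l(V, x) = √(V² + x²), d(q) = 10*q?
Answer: 180906870 - 67692*√146 ≈ 1.8009e+8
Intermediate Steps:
(-38177 + 21254)*(-10690 + l(d(2), -44)) = (-38177 + 21254)*(-10690 + √((10*2)² + (-44)²)) = -16923*(-10690 + √(20² + 1936)) = -16923*(-10690 + √(400 + 1936)) = -16923*(-10690 + √2336) = -16923*(-10690 + 4*√146) = 180906870 - 67692*√146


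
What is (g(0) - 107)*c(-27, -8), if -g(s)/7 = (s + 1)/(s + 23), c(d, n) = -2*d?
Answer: -133272/23 ≈ -5794.4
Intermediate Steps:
g(s) = -7*(1 + s)/(23 + s) (g(s) = -7*(s + 1)/(s + 23) = -7*(1 + s)/(23 + s))
(g(0) - 107)*c(-27, -8) = (7*(-1 - 1*0)/(23 + 0) - 107)*(-2*(-27)) = (7*(-1 + 0)/23 - 107)*54 = (7*(1/23)*(-1) - 107)*54 = (-7/23 - 107)*54 = -2468/23*54 = -133272/23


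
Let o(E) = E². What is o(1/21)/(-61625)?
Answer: -1/27176625 ≈ -3.6796e-8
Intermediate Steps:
o(1/21)/(-61625) = (1/21)²/(-61625) = (1/21)²*(-1/61625) = (1/441)*(-1/61625) = -1/27176625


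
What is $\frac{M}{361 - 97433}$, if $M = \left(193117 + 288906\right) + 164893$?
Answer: $- \frac{161729}{24268} \approx -6.6643$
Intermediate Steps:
$M = 646916$ ($M = 482023 + 164893 = 646916$)
$\frac{M}{361 - 97433} = \frac{646916}{361 - 97433} = \frac{646916}{-97072} = 646916 \left(- \frac{1}{97072}\right) = - \frac{161729}{24268}$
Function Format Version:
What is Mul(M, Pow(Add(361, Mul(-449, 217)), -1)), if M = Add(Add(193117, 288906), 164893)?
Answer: Rational(-161729, 24268) ≈ -6.6643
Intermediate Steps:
M = 646916 (M = Add(482023, 164893) = 646916)
Mul(M, Pow(Add(361, Mul(-449, 217)), -1)) = Mul(646916, Pow(Add(361, Mul(-449, 217)), -1)) = Mul(646916, Pow(Add(361, -97433), -1)) = Mul(646916, Pow(-97072, -1)) = Mul(646916, Rational(-1, 97072)) = Rational(-161729, 24268)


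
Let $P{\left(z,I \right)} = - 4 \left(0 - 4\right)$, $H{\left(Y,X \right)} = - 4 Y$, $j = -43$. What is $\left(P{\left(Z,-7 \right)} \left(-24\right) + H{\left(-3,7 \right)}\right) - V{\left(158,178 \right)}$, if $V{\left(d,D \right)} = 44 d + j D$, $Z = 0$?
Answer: $330$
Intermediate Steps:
$V{\left(d,D \right)} = - 43 D + 44 d$ ($V{\left(d,D \right)} = 44 d - 43 D = - 43 D + 44 d$)
$P{\left(z,I \right)} = 16$ ($P{\left(z,I \right)} = \left(-4\right) \left(-4\right) = 16$)
$\left(P{\left(Z,-7 \right)} \left(-24\right) + H{\left(-3,7 \right)}\right) - V{\left(158,178 \right)} = \left(16 \left(-24\right) - -12\right) - \left(\left(-43\right) 178 + 44 \cdot 158\right) = \left(-384 + 12\right) - \left(-7654 + 6952\right) = -372 - -702 = -372 + 702 = 330$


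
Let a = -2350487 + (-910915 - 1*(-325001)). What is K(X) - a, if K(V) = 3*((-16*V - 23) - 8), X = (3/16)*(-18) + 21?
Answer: 2935462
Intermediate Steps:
X = 141/8 (X = (3*(1/16))*(-18) + 21 = (3/16)*(-18) + 21 = -27/8 + 21 = 141/8 ≈ 17.625)
K(V) = -93 - 48*V (K(V) = 3*((-23 - 16*V) - 8) = 3*(-31 - 16*V) = -93 - 48*V)
a = -2936401 (a = -2350487 + (-910915 + 325001) = -2350487 - 585914 = -2936401)
K(X) - a = (-93 - 48*141/8) - 1*(-2936401) = (-93 - 846) + 2936401 = -939 + 2936401 = 2935462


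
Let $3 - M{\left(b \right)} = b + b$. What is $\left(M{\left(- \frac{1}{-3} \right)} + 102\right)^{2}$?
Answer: $\frac{97969}{9} \approx 10885.0$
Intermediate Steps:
$M{\left(b \right)} = 3 - 2 b$ ($M{\left(b \right)} = 3 - \left(b + b\right) = 3 - 2 b$)
$\left(M{\left(- \frac{1}{-3} \right)} + 102\right)^{2} = \left(\left(3 - 2 \left(- \frac{1}{-3}\right)\right) + 102\right)^{2} = \left(\left(3 - 2 \left(\left(-1\right) \left(- \frac{1}{3}\right)\right)\right) + 102\right)^{2} = \left(\left(3 - \frac{2}{3}\right) + 102\right)^{2} = \left(\frac{7}{3} + 102\right)^{2} = \left(\frac{313}{3}\right)^{2} = \frac{97969}{9}$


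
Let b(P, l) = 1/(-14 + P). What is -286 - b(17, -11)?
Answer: -859/3 ≈ -286.33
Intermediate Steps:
-286 - b(17, -11) = -286 - 1/(-14 + 17) = -286 - 1/3 = -286 - 1*⅓ = -286 - ⅓ = -859/3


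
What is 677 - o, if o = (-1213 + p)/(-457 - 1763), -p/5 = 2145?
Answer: 745501/1110 ≈ 671.62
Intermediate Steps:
p = -10725 (p = -5*2145 = -10725)
o = 5969/1110 (o = (-1213 - 10725)/(-457 - 1763) = -11938/(-2220) = -11938*(-1/2220) = 5969/1110 ≈ 5.3775)
677 - o = 677 - 1*5969/1110 = 677 - 5969/1110 = 745501/1110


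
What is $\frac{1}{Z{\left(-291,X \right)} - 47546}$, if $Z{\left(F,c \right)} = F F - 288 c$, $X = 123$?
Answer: $\frac{1}{1711} \approx 0.00058445$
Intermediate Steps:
$Z{\left(F,c \right)} = F^{2} - 288 c$
$\frac{1}{Z{\left(-291,X \right)} - 47546} = \frac{1}{\left(\left(-291\right)^{2} - 35424\right) - 47546} = \frac{1}{\left(84681 - 35424\right) - 47546} = \frac{1}{49257 - 47546} = \frac{1}{1711}$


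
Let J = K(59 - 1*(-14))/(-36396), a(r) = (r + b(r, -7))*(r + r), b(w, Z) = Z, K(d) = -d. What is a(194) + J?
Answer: 2640748249/36396 ≈ 72556.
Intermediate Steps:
a(r) = 2*r*(-7 + r) (a(r) = (r - 7)*(r + r) = (-7 + r)*(2*r) = 2*r*(-7 + r))
J = 73/36396 (J = -(59 - 1*(-14))/(-36396) = -(59 + 14)*(-1/36396) = -1*73*(-1/36396) = -73*(-1/36396) = 73/36396 ≈ 0.0020057)
a(194) + J = 2*194*(-7 + 194) + 73/36396 = 2*194*187 + 73/36396 = 72556 + 73/36396 = 2640748249/36396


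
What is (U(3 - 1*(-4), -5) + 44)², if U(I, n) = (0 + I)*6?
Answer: 7396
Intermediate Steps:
U(I, n) = 6*I (U(I, n) = I*6 = 6*I)
(U(3 - 1*(-4), -5) + 44)² = (6*(3 - 1*(-4)) + 44)² = (6*(3 + 4) + 44)² = (6*7 + 44)² = (42 + 44)² = 86² = 7396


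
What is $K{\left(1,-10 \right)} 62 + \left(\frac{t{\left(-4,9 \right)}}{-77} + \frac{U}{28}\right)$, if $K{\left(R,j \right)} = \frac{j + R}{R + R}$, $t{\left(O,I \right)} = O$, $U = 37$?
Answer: $- \frac{85509}{308} \approx -277.63$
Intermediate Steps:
$K{\left(R,j \right)} = \frac{R + j}{2 R}$
$K{\left(1,-10 \right)} 62 + \left(\frac{t{\left(-4,9 \right)}}{-77} + \frac{U}{28}\right) = \frac{1 - 10}{2 \cdot 1} \cdot 62 + \left(- \frac{4}{-77} + \frac{37}{28}\right) = \frac{1}{2} \cdot 1 \left(-9\right) 62 + \left(\left(-4\right) \left(- \frac{1}{77}\right) + 37 \cdot \frac{1}{28}\right) = \left(- \frac{9}{2}\right) 62 + \left(\frac{4}{77} + \frac{37}{28}\right) = -279 + \frac{423}{308} = - \frac{85509}{308}$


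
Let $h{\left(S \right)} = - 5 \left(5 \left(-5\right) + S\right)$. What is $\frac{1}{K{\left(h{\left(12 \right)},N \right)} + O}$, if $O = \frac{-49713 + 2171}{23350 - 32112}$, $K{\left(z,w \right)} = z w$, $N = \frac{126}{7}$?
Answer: $\frac{4381}{5149541} \approx 0.00085076$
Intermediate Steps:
$N = 18$ ($N = 126 \cdot \frac{1}{7} = 18$)
$h{\left(S \right)} = 125 - 5 S$ ($h{\left(S \right)} = - 5 \left(-25 + S\right) = 125 - 5 S$)
$K{\left(z,w \right)} = w z$
$O = \frac{23771}{4381}$ ($O = - \frac{47542}{-8762} = \left(-47542\right) \left(- \frac{1}{8762}\right) = \frac{23771}{4381} \approx 5.4259$)
$\frac{1}{K{\left(h{\left(12 \right)},N \right)} + O} = \frac{1}{18 \left(125 - 60\right) + \frac{23771}{4381}} = \frac{1}{18 \cdot 65 + \frac{23771}{4381}} = \frac{1}{1170 + \frac{23771}{4381}} = \frac{1}{\frac{5149541}{4381}} = \frac{4381}{5149541}$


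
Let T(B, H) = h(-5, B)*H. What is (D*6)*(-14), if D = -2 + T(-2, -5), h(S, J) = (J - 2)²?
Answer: 6888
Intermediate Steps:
h(S, J) = (-2 + J)²
T(B, H) = H*(-2 + B)² (T(B, H) = (-2 + B)²*H = H*(-2 + B)²)
D = -82 (D = -2 - 5*(-2 - 2)² = -2 - 5*(-4)² = -2 - 5*16 = -2 - 80 = -82)
(D*6)*(-14) = -82*6*(-14) = -492*(-14) = 6888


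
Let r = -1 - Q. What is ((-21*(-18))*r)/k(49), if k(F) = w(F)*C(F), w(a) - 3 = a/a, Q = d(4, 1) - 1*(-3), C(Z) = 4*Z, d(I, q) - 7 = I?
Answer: -405/56 ≈ -7.2321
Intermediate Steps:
d(I, q) = 7 + I
Q = 14 (Q = (7 + 4) - 1*(-3) = 11 + 3 = 14)
w(a) = 4 (w(a) = 3 + a/a = 3 + 1 = 4)
r = -15 (r = -1 - 1*14 = -1 - 14 = -15)
k(F) = 16*F (k(F) = 4*(4*F) = 16*F)
((-21*(-18))*r)/k(49) = (-21*(-18)*(-15))/((16*49)) = (378*(-15))/784 = -5670*1/784 = -405/56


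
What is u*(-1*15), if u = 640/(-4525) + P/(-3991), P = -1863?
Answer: -3525501/722371 ≈ -4.8805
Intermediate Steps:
u = 1175167/3611855 (u = 640/(-4525) - 1863/(-3991) = 640*(-1/4525) - 1863*(-1/3991) = -128/905 + 1863/3991 = 1175167/3611855 ≈ 0.32536)
u*(-1*15) = 1175167*(-1*15)/3611855 = (1175167/3611855)*(-15) = -3525501/722371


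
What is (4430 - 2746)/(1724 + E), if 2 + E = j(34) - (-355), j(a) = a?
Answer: 1684/2111 ≈ 0.79773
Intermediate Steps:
E = 387 (E = -2 + (34 - (-355)) = -2 + (34 - 1*(-355)) = -2 + (34 + 355) = -2 + 389 = 387)
(4430 - 2746)/(1724 + E) = (4430 - 2746)/(1724 + 387) = 1684/2111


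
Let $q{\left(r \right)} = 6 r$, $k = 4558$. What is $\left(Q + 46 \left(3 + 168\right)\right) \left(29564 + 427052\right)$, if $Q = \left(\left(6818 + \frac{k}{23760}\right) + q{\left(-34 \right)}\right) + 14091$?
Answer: $\frac{19373404046443}{1485} \approx 1.3046 \cdot 10^{10}$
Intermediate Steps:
$Q = \frac{245977679}{11880}$ ($Q = \left(\left(6818 + \frac{4558}{23760}\right) + 6 \left(-34\right)\right) + 14091 = \left(\left(6818 + 4558 \cdot \frac{1}{23760}\right) - 204\right) + 14091 = \left(\left(6818 + \frac{2279}{11880}\right) - 204\right) + 14091 = \left(\frac{81000119}{11880} - 204\right) + 14091 = \frac{78576599}{11880} + 14091 = \frac{245977679}{11880} \approx 20705.0$)
$\left(Q + 46 \left(3 + 168\right)\right) \left(29564 + 427052\right) = \left(\frac{245977679}{11880} + 46 \left(3 + 168\right)\right) \left(29564 + 427052\right) = \left(\frac{245977679}{11880} + 46 \cdot 171\right) 456616 = \left(\frac{245977679}{11880} + 7866\right) 456616 = \frac{339425759}{11880} \cdot 456616 = \frac{19373404046443}{1485}$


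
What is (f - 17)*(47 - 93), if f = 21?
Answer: -184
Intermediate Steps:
(f - 17)*(47 - 93) = (21 - 17)*(47 - 93) = 4*(-46) = -184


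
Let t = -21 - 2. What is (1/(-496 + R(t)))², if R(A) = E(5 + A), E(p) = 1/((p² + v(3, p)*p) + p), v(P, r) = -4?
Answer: 142884/35151375169 ≈ 4.0648e-6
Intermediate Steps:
t = -23
E(p) = 1/(p² - 3*p) (E(p) = 1/((p² - 4*p) + p) = 1/(p² - 3*p))
R(A) = 1/((2 + A)*(5 + A)) (R(A) = 1/((5 + A)*(-3 + (5 + A))) = 1/((5 + A)*(2 + A)) = 1/((2 + A)*(5 + A)))
(1/(-496 + R(t)))² = (1/(-496 + 1/((2 - 23)*(5 - 23))))² = (1/(-496 + 1/(-21*(-18))))² = (1/(-496 - 1/21*(-1/18)))² = (1/(-496 + 1/378))² = (1/(-187487/378))² = (-378/187487)² = 142884/35151375169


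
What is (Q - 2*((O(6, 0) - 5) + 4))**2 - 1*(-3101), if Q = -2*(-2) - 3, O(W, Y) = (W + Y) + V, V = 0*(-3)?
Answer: 3182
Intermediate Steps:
V = 0
O(W, Y) = W + Y (O(W, Y) = (W + Y) + 0 = W + Y)
Q = 1 (Q = 4 - 3 = 1)
(Q - 2*((O(6, 0) - 5) + 4))**2 - 1*(-3101) = (1 - 2*(((6 + 0) - 5) + 4))**2 - 1*(-3101) = (1 - 2*((6 - 5) + 4))**2 + 3101 = (1 - 2*(1 + 4))**2 + 3101 = (1 - 2*5)**2 + 3101 = (1 - 10)**2 + 3101 = (-9)**2 + 3101 = 81 + 3101 = 3182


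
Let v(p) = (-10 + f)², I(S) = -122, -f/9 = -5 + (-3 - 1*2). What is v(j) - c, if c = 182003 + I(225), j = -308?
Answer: -175481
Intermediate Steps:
f = 90 (f = -9*(-5 + (-3 - 1*2)) = -9*(-5 + (-3 - 2)) = -9*(-5 - 5) = -9*(-10) = 90)
c = 181881 (c = 182003 - 122 = 181881)
v(p) = 6400 (v(p) = (-10 + 90)² = 80² = 6400)
v(j) - c = 6400 - 1*181881 = 6400 - 181881 = -175481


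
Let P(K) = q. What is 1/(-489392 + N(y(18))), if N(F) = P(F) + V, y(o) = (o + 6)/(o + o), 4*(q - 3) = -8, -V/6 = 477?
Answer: -1/492253 ≈ -2.0315e-6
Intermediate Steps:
V = -2862 (V = -6*477 = -2862)
q = 1 (q = 3 + (¼)*(-8) = 3 - 2 = 1)
P(K) = 1
y(o) = (6 + o)/(2*o) (y(o) = (6 + o)/((2*o)) = (6 + o)*(1/(2*o)) = (6 + o)/(2*o))
N(F) = -2861 (N(F) = 1 - 2862 = -2861)
1/(-489392 + N(y(18))) = 1/(-489392 - 2861) = 1/(-492253) = -1/492253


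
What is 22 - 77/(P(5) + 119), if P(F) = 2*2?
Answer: 2629/123 ≈ 21.374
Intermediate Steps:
P(F) = 4
22 - 77/(P(5) + 119) = 22 - 77/(4 + 119) = 22 - 77/123 = 2629/123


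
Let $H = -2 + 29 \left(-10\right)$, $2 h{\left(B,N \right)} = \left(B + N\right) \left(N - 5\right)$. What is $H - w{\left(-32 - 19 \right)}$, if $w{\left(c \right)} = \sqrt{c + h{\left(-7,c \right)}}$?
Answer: $-292 - 11 \sqrt{13} \approx -331.66$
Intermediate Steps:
$h{\left(B,N \right)} = \frac{\left(-5 + N\right) \left(B + N\right)}{2}$ ($h{\left(B,N \right)} = \frac{\left(B + N\right) \left(N - 5\right)}{2} = \frac{\left(B + N\right) \left(-5 + N\right)}{2} = \frac{\left(-5 + N\right) \left(B + N\right)}{2}$)
$H = -292$ ($H = -2 - 290 = -292$)
$w{\left(c \right)} = \sqrt{\frac{35}{2} + \frac{c^{2}}{2} - 5 c}$ ($w{\left(c \right)} = \sqrt{c + \left(\frac{c^{2}}{2} - - \frac{35}{2} - \frac{5 c}{2} + \frac{1}{2} \left(-7\right) c\right)} = \sqrt{c + \left(\frac{c^{2}}{2} + \frac{35}{2} - \frac{5 c}{2} - \frac{7 c}{2}\right)} = \sqrt{c + \left(\frac{35}{2} + \frac{c^{2}}{2} - 6 c\right)} = \sqrt{\frac{35}{2} + \frac{c^{2}}{2} - 5 c}$)
$H - w{\left(-32 - 19 \right)} = -292 - \frac{\sqrt{70 - 20 \left(-32 - 19\right) + 2 \left(-32 - 19\right)^{2}}}{2} = -292 - \frac{\sqrt{70 - -1020 + 2 \left(-51\right)^{2}}}{2} = -292 - \frac{\sqrt{70 + 1020 + 2 \cdot 2601}}{2} = -292 - \frac{\sqrt{70 + 1020 + 5202}}{2} = -292 - \frac{\sqrt{6292}}{2} = -292 - \frac{22 \sqrt{13}}{2} = -292 - 11 \sqrt{13}$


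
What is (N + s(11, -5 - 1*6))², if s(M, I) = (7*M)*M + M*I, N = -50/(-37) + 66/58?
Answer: 611006425561/1151329 ≈ 5.3070e+5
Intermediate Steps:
N = 2671/1073 (N = -50*(-1/37) + 66*(1/58) = 50/37 + 33/29 = 2671/1073 ≈ 2.4893)
s(M, I) = 7*M² + I*M
(N + s(11, -5 - 1*6))² = (2671/1073 + 11*((-5 - 1*6) + 7*11))² = (2671/1073 + 11*((-5 - 6) + 77))² = (2671/1073 + 11*(-11 + 77))² = (2671/1073 + 11*66)² = (2671/1073 + 726)² = (781669/1073)² = 611006425561/1151329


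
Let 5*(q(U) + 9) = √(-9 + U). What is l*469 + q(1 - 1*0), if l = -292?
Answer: -136957 + 2*I*√2/5 ≈ -1.3696e+5 + 0.56569*I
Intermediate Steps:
q(U) = -9 + √(-9 + U)/5
l*469 + q(1 - 1*0) = -292*469 + (-9 + √(-9 + (1 - 1*0))/5) = -136948 + (-9 + √(-9 + (1 + 0))/5) = -136948 + (-9 + √(-9 + 1)/5) = -136948 + (-9 + √(-8)/5) = -136948 + (-9 + (2*I*√2)/5) = -136948 + (-9 + 2*I*√2/5) = -136957 + 2*I*√2/5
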